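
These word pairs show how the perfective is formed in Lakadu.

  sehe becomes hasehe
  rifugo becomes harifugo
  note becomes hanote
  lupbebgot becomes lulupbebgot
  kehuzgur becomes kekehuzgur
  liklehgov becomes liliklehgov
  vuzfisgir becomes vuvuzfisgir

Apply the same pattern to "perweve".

rifugo and lupbebgot both have last vowel 'o' yet inflect differently (harifugo, lulupbebgot), so the last vowel is not what conditions the rule; whether the stem ends in a vowel or a consonant is.
"perweve" ends in a vowel. The stems ending in a vowel (sehe → hasehe, rifugo → harifugo, note → hanote) add the prefix ha-.
So perweve → haperweve.

haperweve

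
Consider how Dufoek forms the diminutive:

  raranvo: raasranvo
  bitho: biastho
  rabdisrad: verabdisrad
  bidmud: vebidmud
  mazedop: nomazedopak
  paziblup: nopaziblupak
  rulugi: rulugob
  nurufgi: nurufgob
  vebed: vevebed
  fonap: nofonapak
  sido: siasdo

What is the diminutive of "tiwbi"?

"tiwbi" ends in -i. The stems ending in -i (rulugi → rulugob, nurufgi → nurufgob) drop the final letter and add -ob.
The other patterns: stems ending in -o insert -as- after the first vowel; stems ending in -p add no- … -ak around the stem; stems ending in -d add the prefix ve-.
So tiwbi → tiwbob.

tiwbob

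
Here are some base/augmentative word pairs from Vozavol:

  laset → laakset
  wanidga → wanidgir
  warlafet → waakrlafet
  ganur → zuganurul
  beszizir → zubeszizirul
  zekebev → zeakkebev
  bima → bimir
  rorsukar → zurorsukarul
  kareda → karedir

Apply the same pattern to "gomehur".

zugomehurul

rorsukar and bima both have last vowel 'a' yet inflect differently (zurorsukarul, bimir), so the last vowel is not what conditions the rule; the final letter is.
"gomehur" ends in -r. The stems ending in -r (ganur → zuganurul, beszizir → zubeszizirul, rorsukar → zurorsukarul) add zu- … -ul around the stem.
So gomehur → zugomehurul.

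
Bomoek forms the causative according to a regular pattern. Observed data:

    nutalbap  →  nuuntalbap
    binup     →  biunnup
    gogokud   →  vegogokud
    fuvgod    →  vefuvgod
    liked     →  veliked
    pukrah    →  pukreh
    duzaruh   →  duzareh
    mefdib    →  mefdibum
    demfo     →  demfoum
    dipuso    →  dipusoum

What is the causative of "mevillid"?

binup and gogokud both have last vowel 'u' yet inflect differently (biunnup, vegogokud), so the last vowel is not what conditions the rule; the final letter is.
"mevillid" ends in -d. The stems ending in -d (gogokud → vegogokud, fuvgod → vefuvgod, liked → veliked) add the prefix ve-.
The other patterns: stems ending in -p insert -un- after the first vowel; stems ending in -h change the last vowel to 'e'; stems ending in -b or -o add -um.
So mevillid → vemevillid.

vemevillid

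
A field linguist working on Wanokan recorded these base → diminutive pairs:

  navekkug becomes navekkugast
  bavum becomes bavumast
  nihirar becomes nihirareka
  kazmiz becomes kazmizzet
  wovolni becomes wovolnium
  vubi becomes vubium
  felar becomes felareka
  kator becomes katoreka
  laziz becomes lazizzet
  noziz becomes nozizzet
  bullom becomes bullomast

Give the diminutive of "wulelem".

wulelemast

laziz and wovolni both have last vowel 'i' yet inflect differently (lazizzet, wovolnium), so the last vowel is not what conditions the rule; the final letter is.
"wulelem" ends in -m. The stems ending in -m (bullom → bullomast, bavum → bavumast) add -ast.
So wulelem → wulelemast.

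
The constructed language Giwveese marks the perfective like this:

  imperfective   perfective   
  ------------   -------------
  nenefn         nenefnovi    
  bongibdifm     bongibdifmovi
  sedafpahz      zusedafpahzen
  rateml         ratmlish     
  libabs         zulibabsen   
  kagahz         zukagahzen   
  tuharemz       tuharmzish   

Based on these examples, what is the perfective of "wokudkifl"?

"wokudkifl" has second-to-last letter 'f'. The stems whose second-to-last letter is 'f' (bongibdifm → bongibdifmovi, nenefn → nenefnovi) add -ovi.
The other patterns: stems whose second-to-last letter is 'm' delete the last vowel and add -ish; stems whose second-to-last letter is 'b' or 'h' add zu- … -en around the stem.
So wokudkifl → wokudkiflovi.

wokudkiflovi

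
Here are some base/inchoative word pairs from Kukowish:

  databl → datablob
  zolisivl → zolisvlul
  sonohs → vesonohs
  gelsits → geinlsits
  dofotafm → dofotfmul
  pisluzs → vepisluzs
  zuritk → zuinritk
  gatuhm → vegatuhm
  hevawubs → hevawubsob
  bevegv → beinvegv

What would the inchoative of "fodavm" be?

fodvmul

"fodavm" has second-to-last letter 'v'. The one such stem in the data (zolisivl → zolisvlul) deletes the last vowel and adds -ul (as does dofotafm), so the same rule applies.
So fodavm → fodvmul.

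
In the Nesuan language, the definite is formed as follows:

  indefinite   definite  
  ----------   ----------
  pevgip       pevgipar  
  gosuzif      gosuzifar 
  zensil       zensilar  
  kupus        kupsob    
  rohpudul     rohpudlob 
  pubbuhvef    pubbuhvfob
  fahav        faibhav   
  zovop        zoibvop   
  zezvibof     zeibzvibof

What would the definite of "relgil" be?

"relgil" has last vowel 'i'. The stems whose last vowel is 'i' (pevgip → pevgipar, gosuzif → gosuzifar, zensil → zensilar) add -ar.
So relgil → relgilar.

relgilar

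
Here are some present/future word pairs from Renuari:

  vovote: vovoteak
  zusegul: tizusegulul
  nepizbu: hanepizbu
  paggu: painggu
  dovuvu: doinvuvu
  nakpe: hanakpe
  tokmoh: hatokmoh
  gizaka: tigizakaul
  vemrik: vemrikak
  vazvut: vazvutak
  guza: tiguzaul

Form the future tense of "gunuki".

tigunukiul

"gunuki" begins with g-. The stems beginning with g- (guza → tiguzaul, gizaka → tigizakaul) add ti- … -ul around the stem.
So gunuki → tigunukiul.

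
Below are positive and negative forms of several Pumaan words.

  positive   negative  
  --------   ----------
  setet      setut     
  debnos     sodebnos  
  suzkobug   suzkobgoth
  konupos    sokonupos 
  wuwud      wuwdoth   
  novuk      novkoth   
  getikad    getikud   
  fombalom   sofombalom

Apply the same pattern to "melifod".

somelifod

wuwud and getikad both end in -d yet inflect differently (wuwdoth, getikud), so the final letter is not what conditions the rule; the last vowel is.
"melifod" has last vowel 'o'. The stems whose last vowel is 'o' (fombalom → sofombalom, debnos → sodebnos, konupos → sokonupos) add the prefix so-.
The other patterns: stems whose last vowel is 'u' delete the last vowel and add -oth; stems whose last vowel is 'a' or 'e' change the last vowel to 'u'.
So melifod → somelifod.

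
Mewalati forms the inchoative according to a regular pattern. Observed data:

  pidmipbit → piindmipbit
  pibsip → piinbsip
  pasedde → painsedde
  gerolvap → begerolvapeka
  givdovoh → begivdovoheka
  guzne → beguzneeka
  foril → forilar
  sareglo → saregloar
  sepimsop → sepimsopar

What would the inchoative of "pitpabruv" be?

piintpabruv

"pitpabruv" begins with p-. The stems beginning with p- (pidmipbit → piindmipbit, pibsip → piinbsip, pasedde → painsedde) insert -in- after the first vowel.
The other patterns: stems beginning with g- add be- … -eka around the stem; stems beginning with f- or s- add -ar.
So pitpabruv → piintpabruv.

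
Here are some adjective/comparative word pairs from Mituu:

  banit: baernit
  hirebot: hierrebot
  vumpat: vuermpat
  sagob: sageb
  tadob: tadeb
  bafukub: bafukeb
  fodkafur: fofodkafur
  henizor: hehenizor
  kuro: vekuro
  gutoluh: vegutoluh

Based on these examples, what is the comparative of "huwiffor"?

huhuwiffor

hirebot and sagob both have last vowel 'o' yet inflect differently (hierrebot, sageb), so the last vowel is not what conditions the rule; the final letter is.
"huwiffor" ends in -r. The stems ending in -r (fodkafur → fofodkafur, henizor → hehenizor) repeat the first consonant+vowel as a prefix.
So huwiffor → huhuwiffor.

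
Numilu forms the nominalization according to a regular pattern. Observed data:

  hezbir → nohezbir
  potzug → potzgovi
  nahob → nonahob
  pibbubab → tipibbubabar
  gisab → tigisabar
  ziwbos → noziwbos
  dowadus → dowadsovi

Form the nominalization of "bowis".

"bowis" has last vowel 'i'. The one such stem in the data (hezbir → nohezbir) adds the prefix no-, so the same rule applies.
So bowis → nobowis.

nobowis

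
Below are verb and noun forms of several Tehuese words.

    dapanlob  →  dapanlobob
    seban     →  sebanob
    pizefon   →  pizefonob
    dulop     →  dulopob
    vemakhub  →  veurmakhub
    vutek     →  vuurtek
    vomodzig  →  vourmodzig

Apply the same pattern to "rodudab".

rodudabob

dapanlob and vemakhub both end in -b yet inflect differently (dapanlobob, veurmakhub), so the final letter is not what conditions the rule; the last vowel is.
"rodudab" has last vowel 'a'. The one such stem in the data (seban → sebanob) adds -ob, so the same rule applies.
So rodudab → rodudabob.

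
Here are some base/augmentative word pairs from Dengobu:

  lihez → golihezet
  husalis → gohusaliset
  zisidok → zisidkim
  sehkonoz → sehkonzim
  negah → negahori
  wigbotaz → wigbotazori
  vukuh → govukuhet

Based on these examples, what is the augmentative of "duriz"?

wigbotaz and sehkonoz both end in -z yet inflect differently (wigbotazori, sehkonzim), so the final letter is not what conditions the rule; the last vowel is.
"duriz" has last vowel 'i'. The one such stem in the data (husalis → gohusaliset) adds go- … -et around the stem, so the same rule applies.
So duriz → godurizet.

godurizet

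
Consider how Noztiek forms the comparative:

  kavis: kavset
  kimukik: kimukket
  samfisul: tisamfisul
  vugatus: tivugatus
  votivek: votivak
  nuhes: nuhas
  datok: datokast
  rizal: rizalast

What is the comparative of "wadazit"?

"wadazit" has last vowel 'i'. The stems whose last vowel is 'i' (kavis → kavset, kimukik → kimukket) delete the last vowel and add -et.
The other patterns: stems whose last vowel is 'u' add the prefix ti-; stems whose last vowel is 'e' change the last vowel to 'a'; stems whose last vowel is 'a' or 'o' add -ast.
So wadazit → wadaztet.

wadaztet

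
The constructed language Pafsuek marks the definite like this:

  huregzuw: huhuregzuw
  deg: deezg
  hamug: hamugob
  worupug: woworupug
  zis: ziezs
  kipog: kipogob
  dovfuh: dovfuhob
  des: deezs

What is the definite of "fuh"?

"fuh" has 1 vowel. The stems with 1 vowel (des → deezs, deg → deezg, zis → ziezs) insert -ez- after the first vowel.
So fuh → fuezh.

fuezh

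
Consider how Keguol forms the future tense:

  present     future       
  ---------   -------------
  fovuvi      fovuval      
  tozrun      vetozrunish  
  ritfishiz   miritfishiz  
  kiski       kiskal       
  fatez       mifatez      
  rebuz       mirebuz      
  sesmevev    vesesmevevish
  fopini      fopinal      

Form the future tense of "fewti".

fewtal

"fewti" ends in -i. The stems ending in -i (fopini → fopinal, fovuvi → fovuval, kiski → kiskal) drop the final letter and add -al.
So fewti → fewtal.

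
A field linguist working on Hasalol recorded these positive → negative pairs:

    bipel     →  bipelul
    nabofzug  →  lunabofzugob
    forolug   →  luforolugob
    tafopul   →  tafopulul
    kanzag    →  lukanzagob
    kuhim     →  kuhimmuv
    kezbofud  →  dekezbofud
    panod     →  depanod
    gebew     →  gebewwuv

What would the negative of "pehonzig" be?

tafopul and kezbofud both have last vowel 'u' yet inflect differently (tafopulul, dekezbofud), so the last vowel is not what conditions the rule; the final letter is.
"pehonzig" ends in -g. The stems ending in -g (forolug → luforolugob, nabofzug → lunabofzugob, kanzag → lukanzagob) add lu- … -ob around the stem.
So pehonzig → lupehonzigob.

lupehonzigob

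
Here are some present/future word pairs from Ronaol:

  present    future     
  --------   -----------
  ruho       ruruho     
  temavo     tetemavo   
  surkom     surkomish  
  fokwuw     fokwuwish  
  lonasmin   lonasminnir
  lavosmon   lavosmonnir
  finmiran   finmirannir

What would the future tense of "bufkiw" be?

bufkiwish

ruho and surkom both have last vowel 'o' yet inflect differently (ruruho, surkomish), so the last vowel is not what conditions the rule; the final letter is.
"bufkiw" ends in -w. The one such stem in the data (fokwuw → fokwuwish) adds -ish, so the same rule applies.
The other patterns: stems ending in -o repeat the first consonant+vowel as a prefix; stems ending in -n double the final consonant and add -ir.
So bufkiw → bufkiwish.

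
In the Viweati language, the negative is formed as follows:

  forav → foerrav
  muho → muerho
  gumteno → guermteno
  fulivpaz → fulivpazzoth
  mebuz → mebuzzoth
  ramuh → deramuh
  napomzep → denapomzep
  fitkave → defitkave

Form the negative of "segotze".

desegotze

forav and fulivpaz both have last vowel 'a' yet inflect differently (foerrav, fulivpazzoth), so the last vowel is not what conditions the rule; the final letter is.
"segotze" ends in -e. The one such stem in the data (fitkave → defitkave) adds the prefix de-, so the same rule applies.
So segotze → desegotze.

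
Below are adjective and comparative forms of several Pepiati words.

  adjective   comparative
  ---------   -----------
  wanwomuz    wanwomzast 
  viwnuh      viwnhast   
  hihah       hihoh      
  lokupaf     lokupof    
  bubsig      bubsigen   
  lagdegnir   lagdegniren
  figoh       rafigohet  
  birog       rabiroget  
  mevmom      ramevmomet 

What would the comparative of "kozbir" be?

kozbiren

viwnuh and hihah both end in -h yet inflect differently (viwnhast, hihoh), so the final letter is not what conditions the rule; the last vowel is.
"kozbir" has last vowel 'i'. The stems whose last vowel is 'i' (bubsig → bubsigen, lagdegnir → lagdegniren) add -en.
The other patterns: stems whose last vowel is 'u' delete the last vowel and add -ast; stems whose last vowel is 'a' change the last vowel to 'o'; stems whose last vowel is 'o' add ra- … -et around the stem.
So kozbir → kozbiren.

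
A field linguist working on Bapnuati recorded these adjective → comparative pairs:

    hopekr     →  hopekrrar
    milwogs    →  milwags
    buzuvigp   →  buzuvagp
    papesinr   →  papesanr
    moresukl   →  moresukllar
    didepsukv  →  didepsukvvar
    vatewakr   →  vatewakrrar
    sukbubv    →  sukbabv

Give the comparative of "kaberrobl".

kaberrabl

didepsukv and sukbubv both end in -v yet inflect differently (didepsukvvar, sukbabv), so the final letter is not what conditions the rule; the second-to-last letter is.
"kaberrobl" has second-to-last letter 'b'. The one such stem in the data (sukbubv → sukbabv) changes the last vowel to 'a' (as do papesinr, milwogs), so the same rule applies.
The other pattern: stems whose second-to-last letter is 'k' double the final consonant and add -ar.
So kaberrobl → kaberrabl.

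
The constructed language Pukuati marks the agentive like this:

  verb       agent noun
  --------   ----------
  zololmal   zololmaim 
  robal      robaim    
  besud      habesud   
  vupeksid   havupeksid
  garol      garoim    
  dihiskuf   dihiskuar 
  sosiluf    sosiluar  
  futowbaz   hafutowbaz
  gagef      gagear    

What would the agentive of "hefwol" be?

hefwoim

dihiskuf and besud both have last vowel 'u' yet inflect differently (dihiskuar, habesud), so the last vowel is not what conditions the rule; the final letter is.
"hefwol" ends in -l. The stems ending in -l (zololmal → zololmaim, robal → robaim, garol → garoim) drop the final letter and add -im.
So hefwol → hefwoim.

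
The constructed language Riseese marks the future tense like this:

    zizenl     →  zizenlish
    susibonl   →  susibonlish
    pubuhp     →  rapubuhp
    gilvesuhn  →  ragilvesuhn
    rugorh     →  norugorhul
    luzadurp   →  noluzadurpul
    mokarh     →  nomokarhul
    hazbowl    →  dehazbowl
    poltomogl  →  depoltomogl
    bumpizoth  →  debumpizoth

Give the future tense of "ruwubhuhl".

raruwubhuhl

pubuhp and luzadurp both end in -p yet inflect differently (rapubuhp, noluzadurpul), so the final letter is not what conditions the rule; the second-to-last letter is.
"ruwubhuhl" has second-to-last letter 'h'. The stems whose second-to-last letter is 'h' (pubuhp → rapubuhp, gilvesuhn → ragilvesuhn) add the prefix ra-.
The other patterns: stems whose second-to-last letter is 'n' add -ish; stems whose second-to-last letter is 'r' add no- … -ul around the stem; stems whose second-to-last letter is 'g', 't' or 'w' add the prefix de-.
So ruwubhuhl → raruwubhuhl.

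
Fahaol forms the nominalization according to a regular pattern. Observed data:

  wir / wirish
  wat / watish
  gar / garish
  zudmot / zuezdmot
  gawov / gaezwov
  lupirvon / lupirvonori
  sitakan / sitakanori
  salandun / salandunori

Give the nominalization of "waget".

waezget

wat and zudmot both end in -t yet inflect differently (watish, zuezdmot), so the final letter is not what conditions the rule; the number of vowels is.
"waget" has 2 vowels. The stems with 2 vowels (zudmot → zuezdmot, gawov → gaezwov) insert -ez- after the first vowel.
So waget → waezget.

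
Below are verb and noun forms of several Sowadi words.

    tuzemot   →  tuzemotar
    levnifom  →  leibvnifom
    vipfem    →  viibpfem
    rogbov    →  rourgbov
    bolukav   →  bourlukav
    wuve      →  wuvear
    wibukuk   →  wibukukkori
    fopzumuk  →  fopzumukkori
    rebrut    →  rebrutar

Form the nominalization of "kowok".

kowokkori

levnifom and rogbov both have last vowel 'o' yet inflect differently (leibvnifom, rourgbov), so the last vowel is not what conditions the rule; the final letter is.
"kowok" ends in -k. The stems ending in -k (wibukuk → wibukukkori, fopzumuk → fopzumukkori) double the final consonant and add -ori.
So kowok → kowokkori.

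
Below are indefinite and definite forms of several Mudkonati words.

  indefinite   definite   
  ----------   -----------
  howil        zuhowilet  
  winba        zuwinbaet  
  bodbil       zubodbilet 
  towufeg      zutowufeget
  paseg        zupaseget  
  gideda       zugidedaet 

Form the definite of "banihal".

zubanihalet

Every pair shown (howil → zuhowilet, winba → zuwinbaet, bodbil → zubodbilet, …) follows the same rule: add zu- … -et around the stem.
So banihal → zubanihalet.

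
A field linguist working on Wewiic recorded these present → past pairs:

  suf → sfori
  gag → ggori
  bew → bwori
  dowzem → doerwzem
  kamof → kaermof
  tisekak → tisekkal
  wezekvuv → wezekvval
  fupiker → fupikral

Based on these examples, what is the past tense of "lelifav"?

lelifval

suf and kamof both end in -f yet inflect differently (sfori, kaermof), so the final letter is not what conditions the rule; the number of vowels is.
"lelifav" has 3 vowels. The stems with 3 vowels (tisekak → tisekkal, wezekvuv → wezekvval, fupiker → fupikral) delete the last vowel and add -al.
So lelifav → lelifval.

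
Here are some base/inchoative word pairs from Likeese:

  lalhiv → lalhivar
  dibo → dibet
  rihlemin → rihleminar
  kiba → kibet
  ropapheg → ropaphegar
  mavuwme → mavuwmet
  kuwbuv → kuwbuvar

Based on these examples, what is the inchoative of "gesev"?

gesevar

ropapheg and mavuwme both have last vowel 'e' yet inflect differently (ropaphegar, mavuwmet), so the last vowel is not what conditions the rule; whether the stem ends in a vowel or a consonant is.
"gesev" ends in a consonant. The stems ending in a consonant (ropapheg → ropaphegar, lalhiv → lalhivar, kuwbuv → kuwbuvar) add -ar.
The other pattern: stems ending in a vowel drop the final letter and add -et.
So gesev → gesevar.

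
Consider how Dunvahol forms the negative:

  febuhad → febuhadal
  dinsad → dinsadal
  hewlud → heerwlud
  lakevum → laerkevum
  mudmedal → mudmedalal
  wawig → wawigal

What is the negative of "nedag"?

hewlud and dinsad both end in -d yet inflect differently (heerwlud, dinsadal), so the final letter is not what conditions the rule; the last vowel is.
"nedag" has last vowel 'a'. The stems whose last vowel is 'a' (dinsad → dinsadal, mudmedal → mudmedalal, febuhad → febuhadal) add -al.
So nedag → nedagal.

nedagal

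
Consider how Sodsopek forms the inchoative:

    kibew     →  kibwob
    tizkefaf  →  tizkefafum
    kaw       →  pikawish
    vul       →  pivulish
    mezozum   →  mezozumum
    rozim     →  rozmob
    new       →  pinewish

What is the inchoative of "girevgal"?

girevgalum

new and kibew both end in -w yet inflect differently (pinewish, kibwob), so the final letter is not what conditions the rule; the number of vowels is.
"girevgal" has 3 vowels. The stems with 3 vowels (tizkefaf → tizkefafum, mezozum → mezozumum) add -um.
The other patterns: stems with 1 vowel add pi- … -ish around the stem; stems with 2 vowels delete the last vowel and add -ob.
So girevgal → girevgalum.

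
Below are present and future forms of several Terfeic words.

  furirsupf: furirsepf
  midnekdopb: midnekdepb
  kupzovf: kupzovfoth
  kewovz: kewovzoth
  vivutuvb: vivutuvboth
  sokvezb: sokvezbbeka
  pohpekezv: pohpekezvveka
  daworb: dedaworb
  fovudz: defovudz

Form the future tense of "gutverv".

furirsupf and kupzovf both end in -f yet inflect differently (furirsepf, kupzovfoth), so the final letter is not what conditions the rule; the second-to-last letter is.
"gutverv" has second-to-last letter 'r'. The one such stem in the data (daworb → dedaworb) adds the prefix de-, so the same rule applies.
The other patterns: stems whose second-to-last letter is 'p' change the last vowel to 'e'; stems whose second-to-last letter is 'v' add -oth; stems whose second-to-last letter is 'z' double the final consonant and add -eka.
So gutverv → degutverv.

degutverv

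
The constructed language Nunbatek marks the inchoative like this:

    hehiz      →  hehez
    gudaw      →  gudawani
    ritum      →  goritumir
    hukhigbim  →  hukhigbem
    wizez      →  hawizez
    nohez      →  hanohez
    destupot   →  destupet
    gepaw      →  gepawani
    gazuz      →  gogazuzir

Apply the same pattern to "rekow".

rekew

gazuz and nohez both end in -z yet inflect differently (gogazuzir, hanohez), so the final letter is not what conditions the rule; the last vowel is.
"rekow" has last vowel 'o'. The one such stem in the data (destupot → destupet) changes the last vowel to 'e' (as do hukhigbim, hehiz), so the same rule applies.
The other patterns: stems whose last vowel is 'a' add -ani; stems whose last vowel is 'u' add go- … -ir around the stem; stems whose last vowel is 'e' add the prefix ha-.
So rekow → rekew.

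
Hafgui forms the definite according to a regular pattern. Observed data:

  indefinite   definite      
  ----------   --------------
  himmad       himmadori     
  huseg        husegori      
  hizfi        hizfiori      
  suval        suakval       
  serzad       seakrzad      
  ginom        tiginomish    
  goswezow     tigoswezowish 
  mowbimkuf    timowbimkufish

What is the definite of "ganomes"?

himmad and serzad both end in -d yet inflect differently (himmadori, seakrzad), so the final letter is not what conditions the rule; the first letter is.
"ganomes" begins with g-. The stems beginning with g- (ginom → tiginomish, goswezow → tigoswezowish) add ti- … -ish around the stem.
So ganomes → tiganomesish.

tiganomesish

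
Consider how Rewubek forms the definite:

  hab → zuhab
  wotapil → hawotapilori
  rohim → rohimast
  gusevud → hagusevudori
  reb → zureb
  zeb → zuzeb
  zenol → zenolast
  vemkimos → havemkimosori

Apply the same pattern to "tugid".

tugidast

"tugid" has 2 vowels. The stems with 2 vowels (rohim → rohimast, zenol → zenolast) add -ast.
The other patterns: stems with 1 vowel add the prefix zu-; stems with 3 vowels add ha- … -ori around the stem.
So tugid → tugidast.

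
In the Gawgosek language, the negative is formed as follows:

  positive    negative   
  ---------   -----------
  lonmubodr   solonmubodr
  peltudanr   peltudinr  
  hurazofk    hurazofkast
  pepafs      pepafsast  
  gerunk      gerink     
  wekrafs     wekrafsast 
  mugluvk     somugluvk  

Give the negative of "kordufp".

kordufpast

hurazofk and gerunk both end in -k yet inflect differently (hurazofkast, gerink), so the final letter is not what conditions the rule; the second-to-last letter is.
"kordufp" has second-to-last letter 'f'. The stems whose second-to-last letter is 'f' (pepafs → pepafsast, wekrafs → wekrafsast, hurazofk → hurazofkast) add -ast.
So kordufp → kordufpast.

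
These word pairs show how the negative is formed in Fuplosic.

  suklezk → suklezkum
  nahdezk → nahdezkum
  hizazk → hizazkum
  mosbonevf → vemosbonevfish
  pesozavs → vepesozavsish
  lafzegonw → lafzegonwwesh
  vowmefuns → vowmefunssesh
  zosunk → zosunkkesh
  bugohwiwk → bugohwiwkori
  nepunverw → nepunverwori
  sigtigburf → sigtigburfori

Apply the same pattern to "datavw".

vedatavwish

pesozavs and vowmefuns both end in -s yet inflect differently (vepesozavsish, vowmefunssesh), so the final letter is not what conditions the rule; the second-to-last letter is.
"datavw" has second-to-last letter 'v'. The stems whose second-to-last letter is 'v' (mosbonevf → vemosbonevfish, pesozavs → vepesozavsish) add ve- … -ish around the stem.
The other patterns: stems whose second-to-last letter is 'z' add -um; stems whose second-to-last letter is 'n' double the final consonant and add -esh; stems whose second-to-last letter is 'r' or 'w' add -ori.
So datavw → vedatavwish.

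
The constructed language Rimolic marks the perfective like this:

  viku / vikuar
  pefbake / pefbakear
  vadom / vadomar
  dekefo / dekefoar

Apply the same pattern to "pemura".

pemuraar

Every pair shown (viku → vikuar, pefbake → pefbakear, vadom → vadomar, …) follows the same rule: add -ar.
So pemura → pemuraar.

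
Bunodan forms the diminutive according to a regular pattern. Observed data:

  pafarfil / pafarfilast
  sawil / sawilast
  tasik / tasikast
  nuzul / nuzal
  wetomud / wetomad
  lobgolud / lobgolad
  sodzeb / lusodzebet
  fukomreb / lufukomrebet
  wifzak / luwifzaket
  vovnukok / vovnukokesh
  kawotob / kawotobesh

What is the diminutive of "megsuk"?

pafarfil and nuzul both end in -l yet inflect differently (pafarfilast, nuzal), so the final letter is not what conditions the rule; the last vowel is.
"megsuk" has last vowel 'u'. The stems whose last vowel is 'u' (nuzul → nuzal, wetomud → wetomad, lobgolud → lobgolad) change the last vowel to 'a'.
The other patterns: stems whose last vowel is 'i' add -ast; stems whose last vowel is 'a' or 'e' add lu- … -et around the stem; stems whose last vowel is 'o' add -esh.
So megsuk → megsak.

megsak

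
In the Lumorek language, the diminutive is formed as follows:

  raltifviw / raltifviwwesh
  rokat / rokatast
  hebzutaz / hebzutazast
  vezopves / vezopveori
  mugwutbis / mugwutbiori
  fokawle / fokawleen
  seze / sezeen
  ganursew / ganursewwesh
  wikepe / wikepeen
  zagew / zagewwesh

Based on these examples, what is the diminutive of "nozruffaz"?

nozruffazast

"nozruffaz" ends in -z. The one such stem in the data (hebzutaz → hebzutazast) adds -ast, so the same rule applies.
The other patterns: stems ending in -w double the final consonant and add -esh; stems ending in -e add -en; stems ending in -s drop the final letter and add -ori.
So nozruffaz → nozruffazast.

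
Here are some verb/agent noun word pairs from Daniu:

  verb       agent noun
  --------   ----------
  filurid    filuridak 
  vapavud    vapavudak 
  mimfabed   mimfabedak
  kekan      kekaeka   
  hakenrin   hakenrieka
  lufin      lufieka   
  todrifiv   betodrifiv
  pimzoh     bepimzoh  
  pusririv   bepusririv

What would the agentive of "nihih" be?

benihih

"nihih" ends in -h. The one such stem in the data (pimzoh → bepimzoh) adds the prefix be-, so the same rule applies.
The other patterns: stems ending in -d add -ak; stems ending in -n drop the final letter and add -eka.
So nihih → benihih.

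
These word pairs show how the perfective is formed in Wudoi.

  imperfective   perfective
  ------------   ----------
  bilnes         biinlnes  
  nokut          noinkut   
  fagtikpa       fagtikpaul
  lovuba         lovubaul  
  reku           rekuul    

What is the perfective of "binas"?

biinnas

nokut and reku both have last vowel 'u' yet inflect differently (noinkut, rekuul), so the last vowel is not what conditions the rule; whether the stem ends in a vowel or a consonant is.
"binas" ends in a consonant. The stems ending in a consonant (bilnes → biinlnes, nokut → noinkut) insert -in- after the first vowel.
So binas → biinnas.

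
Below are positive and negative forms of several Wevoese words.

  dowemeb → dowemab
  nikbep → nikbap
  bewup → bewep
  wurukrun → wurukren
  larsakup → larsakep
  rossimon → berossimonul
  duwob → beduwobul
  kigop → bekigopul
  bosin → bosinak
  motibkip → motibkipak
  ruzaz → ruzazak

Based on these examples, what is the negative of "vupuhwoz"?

bevupuhwozul

nikbep and bewup both end in -p yet inflect differently (nikbap, bewep), so the final letter is not what conditions the rule; the last vowel is.
"vupuhwoz" has last vowel 'o'. The stems whose last vowel is 'o' (rossimon → berossimonul, duwob → beduwobul, kigop → bekigopul) add be- … -ul around the stem.
So vupuhwoz → bevupuhwozul.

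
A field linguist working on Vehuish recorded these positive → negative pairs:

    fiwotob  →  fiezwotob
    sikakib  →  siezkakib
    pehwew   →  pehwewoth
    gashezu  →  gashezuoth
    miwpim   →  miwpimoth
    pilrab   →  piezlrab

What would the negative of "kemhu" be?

sikakib and miwpim both have last vowel 'i' yet inflect differently (siezkakib, miwpimoth), so the last vowel is not what conditions the rule; the final letter is.
"kemhu" ends in -u. The one such stem in the data (gashezu → gashezuoth) adds -oth, so the same rule applies.
So kemhu → kemhuoth.

kemhuoth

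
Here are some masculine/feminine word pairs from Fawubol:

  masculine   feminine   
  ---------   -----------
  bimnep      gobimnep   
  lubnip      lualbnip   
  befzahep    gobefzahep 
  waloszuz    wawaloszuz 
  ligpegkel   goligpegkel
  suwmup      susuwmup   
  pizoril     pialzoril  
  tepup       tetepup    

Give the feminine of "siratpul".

bimnep and suwmup both end in -p yet inflect differently (gobimnep, susuwmup), so the final letter is not what conditions the rule; the last vowel is.
"siratpul" has last vowel 'u'. The stems whose last vowel is 'u' (waloszuz → wawaloszuz, suwmup → susuwmup, tepup → tetepup) repeat the first consonant+vowel as a prefix.
So siratpul → sisiratpul.

sisiratpul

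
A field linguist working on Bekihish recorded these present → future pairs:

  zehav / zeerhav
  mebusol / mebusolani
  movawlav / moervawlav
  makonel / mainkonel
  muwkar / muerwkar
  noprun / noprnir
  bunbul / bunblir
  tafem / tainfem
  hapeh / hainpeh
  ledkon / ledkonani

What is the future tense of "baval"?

baerval

"baval" has last vowel 'a'. The stems whose last vowel is 'a' (movawlav → moervawlav, muwkar → muerwkar, zehav → zeerhav) insert -er- after the first vowel.
So baval → baerval.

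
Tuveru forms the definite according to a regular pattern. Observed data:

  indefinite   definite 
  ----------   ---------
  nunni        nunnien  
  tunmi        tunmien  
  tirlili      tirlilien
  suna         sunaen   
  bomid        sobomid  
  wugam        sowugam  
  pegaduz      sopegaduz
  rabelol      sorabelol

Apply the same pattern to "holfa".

holfaen

nunni and bomid both have last vowel 'i' yet inflect differently (nunnien, sobomid), so the last vowel is not what conditions the rule; whether the stem ends in a vowel or a consonant is.
"holfa" ends in a vowel. The stems ending in a vowel (nunni → nunnien, tunmi → tunmien, tirlili → tirlilien) add -en.
So holfa → holfaen.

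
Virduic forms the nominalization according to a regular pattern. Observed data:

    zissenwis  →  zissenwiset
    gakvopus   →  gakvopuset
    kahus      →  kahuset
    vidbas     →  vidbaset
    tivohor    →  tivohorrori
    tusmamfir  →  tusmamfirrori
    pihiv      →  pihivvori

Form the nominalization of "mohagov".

mohagovvori

"mohagov" ends in -v. The one such stem in the data (pihiv → pihivvori) doubles the final consonant and adds -ori (as do tivohor, tusmamfir), so the same rule applies.
So mohagov → mohagovvori.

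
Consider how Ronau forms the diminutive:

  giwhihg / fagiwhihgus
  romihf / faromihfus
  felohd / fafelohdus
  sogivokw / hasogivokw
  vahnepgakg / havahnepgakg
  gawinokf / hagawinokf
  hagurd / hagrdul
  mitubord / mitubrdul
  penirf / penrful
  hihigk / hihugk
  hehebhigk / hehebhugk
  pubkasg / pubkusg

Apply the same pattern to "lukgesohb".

falukgesohbus

"lukgesohb" has second-to-last letter 'h'. The stems whose second-to-last letter is 'h' (giwhihg → fagiwhihgus, romihf → faromihfus, felohd → fafelohdus) add fa- … -us around the stem.
So lukgesohb → falukgesohbus.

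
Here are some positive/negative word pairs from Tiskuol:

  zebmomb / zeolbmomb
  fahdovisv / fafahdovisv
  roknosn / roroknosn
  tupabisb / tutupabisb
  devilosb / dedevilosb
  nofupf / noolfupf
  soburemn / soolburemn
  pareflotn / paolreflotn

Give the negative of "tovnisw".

totovnisw

"tovnisw" has second-to-last letter 's'. The stems whose second-to-last letter is 's' (tupabisb → tutupabisb, devilosb → dedevilosb, roknosn → roroknosn) repeat the first consonant+vowel as a prefix.
So tovnisw → totovnisw.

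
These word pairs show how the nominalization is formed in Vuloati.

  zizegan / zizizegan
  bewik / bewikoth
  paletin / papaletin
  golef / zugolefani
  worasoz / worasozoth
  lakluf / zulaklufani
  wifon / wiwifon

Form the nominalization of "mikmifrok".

paletin and bewik both have last vowel 'i' yet inflect differently (papaletin, bewikoth), so the last vowel is not what conditions the rule; the final letter is.
"mikmifrok" ends in -k. The one such stem in the data (bewik → bewikoth) adds -oth, so the same rule applies.
So mikmifrok → mikmifrokoth.

mikmifrokoth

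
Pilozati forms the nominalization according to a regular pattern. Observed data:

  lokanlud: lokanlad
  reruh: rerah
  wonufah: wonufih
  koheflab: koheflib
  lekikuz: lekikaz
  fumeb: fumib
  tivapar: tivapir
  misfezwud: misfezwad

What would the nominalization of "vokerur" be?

vokerar

reruh and wonufah both end in -h yet inflect differently (rerah, wonufih), so the final letter is not what conditions the rule; the last vowel is.
"vokerur" has last vowel 'u'. The stems whose last vowel is 'u' (lekikuz → lekikaz, reruh → rerah, misfezwud → misfezwad) change the last vowel to 'a'.
The other pattern: stems whose last vowel is 'a' or 'e' change the last vowel to 'i'.
So vokerur → vokerar.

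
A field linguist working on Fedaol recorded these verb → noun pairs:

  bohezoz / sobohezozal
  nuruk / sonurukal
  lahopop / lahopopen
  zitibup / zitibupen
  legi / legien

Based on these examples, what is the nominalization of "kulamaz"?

"kulamaz" ends in -z. The one such stem in the data (bohezoz → sobohezozal) adds so- … -al around the stem, so the same rule applies.
The other pattern: stems ending in -i or -p add -en.
So kulamaz → sokulamazal.

sokulamazal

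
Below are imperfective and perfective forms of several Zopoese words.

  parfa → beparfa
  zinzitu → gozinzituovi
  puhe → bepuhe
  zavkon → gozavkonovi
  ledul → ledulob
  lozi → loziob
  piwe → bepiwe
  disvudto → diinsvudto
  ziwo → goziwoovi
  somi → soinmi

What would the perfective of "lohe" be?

ziwo and disvudto both end in -o yet inflect differently (goziwoovi, diinsvudto), so the final letter is not what conditions the rule; the first letter is.
"lohe" begins with l-. The stems beginning with l- (lozi → loziob, ledul → ledulob) add -ob.
So lohe → loheob.

loheob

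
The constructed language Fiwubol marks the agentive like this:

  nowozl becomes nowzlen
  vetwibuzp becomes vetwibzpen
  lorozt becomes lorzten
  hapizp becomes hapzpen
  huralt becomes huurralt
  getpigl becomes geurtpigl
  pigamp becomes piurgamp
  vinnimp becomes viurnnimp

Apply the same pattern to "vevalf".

lorozt and huralt both end in -t yet inflect differently (lorzten, huurralt), so the final letter is not what conditions the rule; the second-to-last letter is.
"vevalf" has second-to-last letter 'l'. The one such stem in the data (huralt → huurralt) inserts -ur- after the first vowel (as do getpigl, pigamp), so the same rule applies.
The other pattern: stems whose second-to-last letter is 'z' delete the last vowel and add -en.
So vevalf → veurvalf.

veurvalf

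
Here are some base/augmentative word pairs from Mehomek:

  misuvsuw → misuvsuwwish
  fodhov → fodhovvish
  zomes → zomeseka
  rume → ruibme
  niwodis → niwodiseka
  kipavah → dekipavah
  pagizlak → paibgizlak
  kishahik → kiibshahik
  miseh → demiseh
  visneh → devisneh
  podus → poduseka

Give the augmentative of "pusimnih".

pagizlak and kipavah both have last vowel 'a' yet inflect differently (paibgizlak, dekipavah), so the last vowel is not what conditions the rule; the final letter is.
"pusimnih" ends in -h. The stems ending in -h (kipavah → dekipavah, miseh → demiseh, visneh → devisneh) add the prefix de-.
So pusimnih → depusimnih.

depusimnih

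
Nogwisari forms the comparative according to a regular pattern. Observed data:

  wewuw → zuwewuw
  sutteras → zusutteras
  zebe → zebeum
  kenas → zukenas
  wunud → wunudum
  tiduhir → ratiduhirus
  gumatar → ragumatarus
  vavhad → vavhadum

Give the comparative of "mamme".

mammeum

kenas and gumatar both have last vowel 'a' yet inflect differently (zukenas, ragumatarus), so the last vowel is not what conditions the rule; the final letter is.
"mamme" ends in -e. The one such stem in the data (zebe → zebeum) adds -um, so the same rule applies.
The other patterns: stems ending in -s or -w add the prefix zu-; stems ending in -r add ra- … -us around the stem.
So mamme → mammeum.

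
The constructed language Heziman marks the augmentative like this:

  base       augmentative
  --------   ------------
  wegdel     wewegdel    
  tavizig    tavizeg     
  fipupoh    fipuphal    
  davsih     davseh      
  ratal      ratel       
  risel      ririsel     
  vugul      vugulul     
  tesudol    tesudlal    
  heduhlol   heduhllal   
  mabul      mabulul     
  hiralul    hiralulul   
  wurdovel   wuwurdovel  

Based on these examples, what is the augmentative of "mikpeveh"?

hiralul and ratal both end in -l yet inflect differently (hiralulul, ratel), so the final letter is not what conditions the rule; the last vowel is.
"mikpeveh" has last vowel 'e'. The stems whose last vowel is 'e' (wegdel → wewegdel, risel → ririsel, wurdovel → wuwurdovel) repeat the first consonant+vowel as a prefix.
The other patterns: stems whose last vowel is 'u' add -ul; stems whose last vowel is 'a' or 'i' change the last vowel to 'e'; stems whose last vowel is 'o' delete the last vowel and add -al.
So mikpeveh → mimikpeveh.

mimikpeveh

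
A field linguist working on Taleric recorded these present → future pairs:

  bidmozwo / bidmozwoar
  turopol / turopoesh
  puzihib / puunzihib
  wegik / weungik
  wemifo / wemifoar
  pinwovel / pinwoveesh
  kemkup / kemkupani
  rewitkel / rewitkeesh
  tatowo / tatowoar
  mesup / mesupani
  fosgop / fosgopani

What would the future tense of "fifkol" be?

fosgop and turopol both have last vowel 'o' yet inflect differently (fosgopani, turopoesh), so the last vowel is not what conditions the rule; the final letter is.
"fifkol" ends in -l. The stems ending in -l (rewitkel → rewitkeesh, turopol → turopoesh, pinwovel → pinwoveesh) drop the final letter and add -esh.
So fifkol → fifkoesh.

fifkoesh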